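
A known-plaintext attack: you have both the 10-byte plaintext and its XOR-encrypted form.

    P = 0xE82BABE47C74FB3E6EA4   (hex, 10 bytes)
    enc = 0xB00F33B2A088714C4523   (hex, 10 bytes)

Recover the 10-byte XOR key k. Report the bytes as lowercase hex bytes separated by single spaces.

Since enc = P ⊕ k, XORing both sides with P gives k = P ⊕ enc.
byte 0: 11101000 XOR 10110000 = 01011000
byte 1: 00101011 XOR 00001111 = 00100100
byte 2: 10101011 XOR 00110011 = 10011000
byte 3: 11100100 XOR 10110010 = 01010110
byte 4: 01111100 XOR 10100000 = 11011100
byte 5: 01110100 XOR 10001000 = 11111100
byte 6: 11111011 XOR 01110001 = 10001010
byte 7: 00111110 XOR 01001100 = 01110010
byte 8: 01101110 XOR 01000101 = 00101011
byte 9: 10100100 XOR 00100011 = 10000111

58 24 98 56 dc fc 8a 72 2b 87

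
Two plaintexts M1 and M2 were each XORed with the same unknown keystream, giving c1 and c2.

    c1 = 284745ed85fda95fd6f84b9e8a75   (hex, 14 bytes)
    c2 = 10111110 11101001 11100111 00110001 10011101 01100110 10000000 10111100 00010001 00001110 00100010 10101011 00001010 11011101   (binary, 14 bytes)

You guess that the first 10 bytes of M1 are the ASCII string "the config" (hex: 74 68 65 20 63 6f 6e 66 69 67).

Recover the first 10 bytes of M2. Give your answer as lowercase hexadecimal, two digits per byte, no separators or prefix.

e2c6c7fc7bf44785ae91

First, c1 ⊕ c2 = (M1 ⊕ K) ⊕ (M2 ⊕ K) = M1 ⊕ M2, so the key drops out. Then M2 = (M1 ⊕ M2) ⊕ M1 over the first 10 bytes.
byte 0: (28 XOR be) XOR 74 = 96 XOR 74 = e2
byte 1: (47 XOR e9) XOR 68 = ae XOR 68 = c6
byte 2: (45 XOR e7) XOR 65 = a2 XOR 65 = c7
byte 3: (ed XOR 31) XOR 20 = dc XOR 20 = fc
byte 4: (85 XOR 9d) XOR 63 = 18 XOR 63 = 7b
byte 5: (fd XOR 66) XOR 6f = 9b XOR 6f = f4
byte 6: (a9 XOR 80) XOR 6e = 29 XOR 6e = 47
byte 7: (5f XOR bc) XOR 66 = e3 XOR 66 = 85
byte 8: (d6 XOR 11) XOR 69 = c7 XOR 69 = ae
byte 9: (f8 XOR 0e) XOR 67 = f6 XOR 67 = 91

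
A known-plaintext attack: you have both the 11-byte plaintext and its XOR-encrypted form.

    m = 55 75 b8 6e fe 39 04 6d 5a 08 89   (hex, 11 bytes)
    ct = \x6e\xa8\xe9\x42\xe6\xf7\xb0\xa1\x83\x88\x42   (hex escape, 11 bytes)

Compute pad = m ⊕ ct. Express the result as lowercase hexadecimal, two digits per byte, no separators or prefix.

Since ct = m ⊕ pad, XORing both sides with m gives pad = m ⊕ ct.
55 ^ 6e = 3b
75 ^ a8 = dd
b8 ^ e9 = 51
6e ^ 42 = 2c
fe ^ e6 = 18
39 ^ f7 = ce
04 ^ b0 = b4
6d ^ a1 = cc
5a ^ 83 = d9
08 ^ 88 = 80
89 ^ 42 = cb

3bdd512c18ceb4ccd980cb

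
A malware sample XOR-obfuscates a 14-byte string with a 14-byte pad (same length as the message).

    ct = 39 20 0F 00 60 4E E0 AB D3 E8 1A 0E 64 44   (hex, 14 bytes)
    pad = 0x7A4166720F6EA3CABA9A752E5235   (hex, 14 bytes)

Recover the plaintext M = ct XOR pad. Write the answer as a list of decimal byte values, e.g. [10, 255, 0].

XOR is its own inverse, so applying the key byte-wise gives the result directly.
byte 0:  57 ⊕ 122 =  67
byte 1:  32 ⊕  65 =  97
byte 2:  15 ⊕ 102 = 105
byte 3:   0 ⊕ 114 = 114
byte 4:  96 ⊕  15 = 111
byte 5:  78 ⊕ 110 =  32
byte 6: 224 ⊕ 163 =  67
byte 7: 171 ⊕ 202 =  97
byte 8: 211 ⊕ 186 = 105
byte 9: 232 ⊕ 154 = 114
byte 10:  26 ⊕ 117 = 111
byte 11:  14 ⊕  46 =  32
byte 12: 100 ⊕  82 =  54
byte 13:  68 ⊕  53 = 113

[67, 97, 105, 114, 111, 32, 67, 97, 105, 114, 111, 32, 54, 113]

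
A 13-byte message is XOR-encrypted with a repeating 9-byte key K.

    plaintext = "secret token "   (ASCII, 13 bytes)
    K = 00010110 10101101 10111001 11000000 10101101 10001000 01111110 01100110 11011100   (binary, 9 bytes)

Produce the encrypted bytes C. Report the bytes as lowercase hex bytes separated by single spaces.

65 c8 da b2 c8 fc 5e 12 b3 7d c8 d7 e0

The 9-byte key repeats, so the effective keystream is 16 ad b9 c0 ad 88 7e 66 dc 16 ad b9 c0.
byte 0: 73 ⊕ 16 = 65
byte 1: 65 ⊕ ad = c8
byte 2: 63 ⊕ b9 = da
byte 3: 72 ⊕ c0 = b2
byte 4: 65 ⊕ ad = c8
byte 5: 74 ⊕ 88 = fc
byte 6: 20 ⊕ 7e = 5e
byte 7: 74 ⊕ 66 = 12
byte 8: 6f ⊕ dc = b3
byte 9: 6b ⊕ 16 = 7d
byte 10: 65 ⊕ ad = c8
byte 11: 6e ⊕ b9 = d7
byte 12: 20 ⊕ c0 = e0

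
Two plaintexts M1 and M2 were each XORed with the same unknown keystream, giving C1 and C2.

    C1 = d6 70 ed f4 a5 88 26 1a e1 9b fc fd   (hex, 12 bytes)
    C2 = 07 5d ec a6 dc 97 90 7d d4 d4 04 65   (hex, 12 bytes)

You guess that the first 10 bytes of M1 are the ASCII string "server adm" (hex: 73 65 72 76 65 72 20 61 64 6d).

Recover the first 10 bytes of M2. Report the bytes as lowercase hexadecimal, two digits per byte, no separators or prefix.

First, C1 ⊕ C2 = (M1 ⊕ K) ⊕ (M2 ⊕ K) = M1 ⊕ M2, so the key drops out. Then M2 = (M1 ⊕ M2) ⊕ M1 over the first 10 bytes.
byte 0: (d6 XOR 07) XOR 73 = d1 XOR 73 = a2
byte 1: (70 XOR 5d) XOR 65 = 2d XOR 65 = 48
byte 2: (ed XOR ec) XOR 72 = 01 XOR 72 = 73
byte 3: (f4 XOR a6) XOR 76 = 52 XOR 76 = 24
byte 4: (a5 XOR dc) XOR 65 = 79 XOR 65 = 1c
byte 5: (88 XOR 97) XOR 72 = 1f XOR 72 = 6d
byte 6: (26 XOR 90) XOR 20 = b6 XOR 20 = 96
byte 7: (1a XOR 7d) XOR 61 = 67 XOR 61 = 06
byte 8: (e1 XOR d4) XOR 64 = 35 XOR 64 = 51
byte 9: (9b XOR d4) XOR 6d = 4f XOR 6d = 22

a24873241c6d96065122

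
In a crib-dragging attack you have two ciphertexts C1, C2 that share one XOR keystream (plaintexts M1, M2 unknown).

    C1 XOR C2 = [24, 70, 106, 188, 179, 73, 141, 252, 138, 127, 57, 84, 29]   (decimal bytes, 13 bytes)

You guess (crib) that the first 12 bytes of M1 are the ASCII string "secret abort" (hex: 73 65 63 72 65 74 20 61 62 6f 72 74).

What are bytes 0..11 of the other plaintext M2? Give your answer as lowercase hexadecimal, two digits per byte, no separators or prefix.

6b2309ced63dad9de8104b20

Since C1 ⊕ C2 = M1 ⊕ M2, XORing with the guessed M1 bytes yields the corresponding M2 bytes: M2 = (C1 ⊕ C2) ⊕ M1.
00011000 ⊕ 01110011 = 01101011
01000110 ⊕ 01100101 = 00100011
01101010 ⊕ 01100011 = 00001001
10111100 ⊕ 01110010 = 11001110
10110011 ⊕ 01100101 = 11010110
01001001 ⊕ 01110100 = 00111101
10001101 ⊕ 00100000 = 10101101
11111100 ⊕ 01100001 = 10011101
10001010 ⊕ 01100010 = 11101000
01111111 ⊕ 01101111 = 00010000
00111001 ⊕ 01110010 = 01001011
01010100 ⊕ 01110100 = 00100000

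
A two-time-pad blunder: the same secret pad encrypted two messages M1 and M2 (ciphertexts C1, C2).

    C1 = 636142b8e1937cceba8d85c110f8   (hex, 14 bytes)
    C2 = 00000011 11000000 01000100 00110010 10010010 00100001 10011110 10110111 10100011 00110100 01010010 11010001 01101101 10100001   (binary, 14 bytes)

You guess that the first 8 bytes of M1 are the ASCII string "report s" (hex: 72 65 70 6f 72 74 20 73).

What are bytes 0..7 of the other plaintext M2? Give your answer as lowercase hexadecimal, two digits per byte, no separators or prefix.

First, C1 ⊕ C2 = (M1 ⊕ K) ⊕ (M2 ⊕ K) = M1 ⊕ M2, so the key drops out. Then M2 = (M1 ⊕ M2) ⊕ M1 over the first 8 bytes.
byte 0: (63 ⊕ 03) ⊕ 72 = 60 ⊕ 72 = 12
byte 1: (61 ⊕ c0) ⊕ 65 = a1 ⊕ 65 = c4
byte 2: (42 ⊕ 44) ⊕ 70 = 06 ⊕ 70 = 76
byte 3: (b8 ⊕ 32) ⊕ 6f = 8a ⊕ 6f = e5
byte 4: (e1 ⊕ 92) ⊕ 72 = 73 ⊕ 72 = 01
byte 5: (93 ⊕ 21) ⊕ 74 = b2 ⊕ 74 = c6
byte 6: (7c ⊕ 9e) ⊕ 20 = e2 ⊕ 20 = c2
byte 7: (ce ⊕ b7) ⊕ 73 = 79 ⊕ 73 = 0a

12c476e501c6c20a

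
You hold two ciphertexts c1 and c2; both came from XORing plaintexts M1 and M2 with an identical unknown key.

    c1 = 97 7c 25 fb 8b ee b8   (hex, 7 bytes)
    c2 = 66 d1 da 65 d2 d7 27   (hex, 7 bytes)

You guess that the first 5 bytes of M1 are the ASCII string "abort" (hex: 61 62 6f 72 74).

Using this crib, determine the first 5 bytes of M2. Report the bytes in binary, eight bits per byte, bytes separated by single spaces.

10010000 11001111 10010000 11101100 00101101

First, c1 ⊕ c2 = (M1 ⊕ K) ⊕ (M2 ⊕ K) = M1 ⊕ M2, so the key drops out. Then M2 = (M1 ⊕ M2) ⊕ M1 over the first 5 bytes.
byte 0: (97 ⊕ 66) ⊕ 61 = f1 ⊕ 61 = 90
byte 1: (7c ⊕ d1) ⊕ 62 = ad ⊕ 62 = cf
byte 2: (25 ⊕ da) ⊕ 6f = ff ⊕ 6f = 90
byte 3: (fb ⊕ 65) ⊕ 72 = 9e ⊕ 72 = ec
byte 4: (8b ⊕ d2) ⊕ 74 = 59 ⊕ 74 = 2d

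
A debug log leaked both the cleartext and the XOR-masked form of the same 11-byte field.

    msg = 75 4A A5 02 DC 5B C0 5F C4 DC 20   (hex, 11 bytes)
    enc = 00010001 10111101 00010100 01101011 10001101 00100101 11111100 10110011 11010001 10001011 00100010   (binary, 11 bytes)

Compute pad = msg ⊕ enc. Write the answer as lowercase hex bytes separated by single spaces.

Since enc = msg ⊕ pad, XORing both sides with msg gives pad = msg ⊕ enc.
75 XOR 11 = 64
4a XOR bd = f7
a5 XOR 14 = b1
02 XOR 6b = 69
dc XOR 8d = 51
5b XOR 25 = 7e
c0 XOR fc = 3c
5f XOR b3 = ec
c4 XOR d1 = 15
dc XOR 8b = 57
20 XOR 22 = 02

64 f7 b1 69 51 7e 3c ec 15 57 02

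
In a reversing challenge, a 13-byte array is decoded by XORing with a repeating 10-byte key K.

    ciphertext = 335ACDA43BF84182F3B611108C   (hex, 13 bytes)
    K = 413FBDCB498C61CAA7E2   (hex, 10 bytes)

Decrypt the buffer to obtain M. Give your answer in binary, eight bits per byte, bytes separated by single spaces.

The 10-byte key repeats, so the effective keystream is 41 3f bd cb 49 8c 61 ca a7 e2 41 3f bd.
byte 0: 33 ⊕ 41 = 72
byte 1: 5a ⊕ 3f = 65
byte 2: cd ⊕ bd = 70
byte 3: a4 ⊕ cb = 6f
byte 4: 3b ⊕ 49 = 72
byte 5: f8 ⊕ 8c = 74
byte 6: 41 ⊕ 61 = 20
byte 7: 82 ⊕ ca = 48
byte 8: f3 ⊕ a7 = 54
byte 9: b6 ⊕ e2 = 54
byte 10: 11 ⊕ 41 = 50
byte 11: 10 ⊕ 3f = 2f
byte 12: 8c ⊕ bd = 31

01110010 01100101 01110000 01101111 01110010 01110100 00100000 01001000 01010100 01010100 01010000 00101111 00110001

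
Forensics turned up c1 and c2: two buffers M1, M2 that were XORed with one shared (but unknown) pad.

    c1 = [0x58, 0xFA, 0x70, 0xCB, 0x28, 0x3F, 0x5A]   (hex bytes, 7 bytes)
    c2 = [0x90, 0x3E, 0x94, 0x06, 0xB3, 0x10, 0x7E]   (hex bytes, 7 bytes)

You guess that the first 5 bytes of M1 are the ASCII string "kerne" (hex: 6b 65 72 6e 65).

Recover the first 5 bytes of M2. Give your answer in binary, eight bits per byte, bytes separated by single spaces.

10100011 10100001 10010110 10100011 11111110

First, c1 ⊕ c2 = (M1 ⊕ K) ⊕ (M2 ⊕ K) = M1 ⊕ M2, so the key drops out. Then M2 = (M1 ⊕ M2) ⊕ M1 over the first 5 bytes.
byte 0: (58 ⊕ 90) ⊕ 6b = c8 ⊕ 6b = a3
byte 1: (fa ⊕ 3e) ⊕ 65 = c4 ⊕ 65 = a1
byte 2: (70 ⊕ 94) ⊕ 72 = e4 ⊕ 72 = 96
byte 3: (cb ⊕ 06) ⊕ 6e = cd ⊕ 6e = a3
byte 4: (28 ⊕ b3) ⊕ 65 = 9b ⊕ 65 = fe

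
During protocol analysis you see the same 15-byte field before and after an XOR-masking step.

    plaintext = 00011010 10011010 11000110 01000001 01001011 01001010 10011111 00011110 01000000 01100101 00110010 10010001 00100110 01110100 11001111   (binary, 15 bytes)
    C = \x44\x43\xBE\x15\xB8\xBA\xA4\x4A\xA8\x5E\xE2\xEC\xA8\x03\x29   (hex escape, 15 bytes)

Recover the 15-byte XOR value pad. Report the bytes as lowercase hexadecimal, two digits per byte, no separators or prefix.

5ed97854f3f03b54e83bd07d8e77e6

Since C = plaintext ⊕ pad, XORing both sides with plaintext gives pad = plaintext ⊕ C.
1a XOR 44 = 5e
9a XOR 43 = d9
c6 XOR be = 78
41 XOR 15 = 54
4b XOR b8 = f3
4a XOR ba = f0
9f XOR a4 = 3b
1e XOR 4a = 54
40 XOR a8 = e8
65 XOR 5e = 3b
32 XOR e2 = d0
91 XOR ec = 7d
26 XOR a8 = 8e
74 XOR 03 = 77
cf XOR 29 = e6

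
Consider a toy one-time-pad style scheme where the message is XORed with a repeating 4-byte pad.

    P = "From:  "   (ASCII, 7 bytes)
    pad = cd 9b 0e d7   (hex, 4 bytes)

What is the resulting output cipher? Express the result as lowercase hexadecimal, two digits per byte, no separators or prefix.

8be961baf7bb2e

The 4-byte key repeats, so the effective keystream is cd 9b 0e d7 cd 9b 0e.
byte 0: 01000110 xor 11001101 = 10001011
byte 1: 01110010 xor 10011011 = 11101001
byte 2: 01101111 xor 00001110 = 01100001
byte 3: 01101101 xor 11010111 = 10111010
byte 4: 00111010 xor 11001101 = 11110111
byte 5: 00100000 xor 10011011 = 10111011
byte 6: 00100000 xor 00001110 = 00101110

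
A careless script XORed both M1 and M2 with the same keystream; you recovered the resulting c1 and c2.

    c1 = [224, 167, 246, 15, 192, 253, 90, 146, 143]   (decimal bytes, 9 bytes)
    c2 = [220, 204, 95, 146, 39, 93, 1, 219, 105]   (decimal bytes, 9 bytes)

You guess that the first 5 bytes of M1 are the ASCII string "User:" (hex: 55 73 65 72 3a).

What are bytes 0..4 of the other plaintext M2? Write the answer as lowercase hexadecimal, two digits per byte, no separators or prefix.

6918ccefdd

First, c1 ⊕ c2 = (M1 ⊕ K) ⊕ (M2 ⊕ K) = M1 ⊕ M2, so the key drops out. Then M2 = (M1 ⊕ M2) ⊕ M1 over the first 5 bytes.
byte 0: (e0 ^ dc) ^ 55 = 3c ^ 55 = 69
byte 1: (a7 ^ cc) ^ 73 = 6b ^ 73 = 18
byte 2: (f6 ^ 5f) ^ 65 = a9 ^ 65 = cc
byte 3: (0f ^ 92) ^ 72 = 9d ^ 72 = ef
byte 4: (c0 ^ 27) ^ 3a = e7 ^ 3a = dd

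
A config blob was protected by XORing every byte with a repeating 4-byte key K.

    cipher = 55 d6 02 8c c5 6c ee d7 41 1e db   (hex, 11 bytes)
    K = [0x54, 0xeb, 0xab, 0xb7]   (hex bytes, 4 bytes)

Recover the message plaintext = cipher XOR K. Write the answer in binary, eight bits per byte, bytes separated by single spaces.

00000001 00111101 10101001 00111011 10010001 10000111 01000101 01100000 00010101 11110101 01110000

The 4-byte key repeats, so the effective keystream is 54 eb ab b7 54 eb ab b7 54 eb ab.
byte 0: 55 ⊕ 54 = 01
byte 1: d6 ⊕ eb = 3d
byte 2: 02 ⊕ ab = a9
byte 3: 8c ⊕ b7 = 3b
byte 4: c5 ⊕ 54 = 91
byte 5: 6c ⊕ eb = 87
byte 6: ee ⊕ ab = 45
byte 7: d7 ⊕ b7 = 60
byte 8: 41 ⊕ 54 = 15
byte 9: 1e ⊕ eb = f5
byte 10: db ⊕ ab = 70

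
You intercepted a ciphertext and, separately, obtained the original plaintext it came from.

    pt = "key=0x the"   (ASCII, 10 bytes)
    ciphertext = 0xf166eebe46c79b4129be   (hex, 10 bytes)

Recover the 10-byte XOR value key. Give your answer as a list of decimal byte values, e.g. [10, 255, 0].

Since ciphertext = pt ⊕ key, XORing both sides with pt gives key = pt ⊕ ciphertext.
byte 0: 01101011 XOR 11110001 = 10011010
byte 1: 01100101 XOR 01100110 = 00000011
byte 2: 01111001 XOR 11101110 = 10010111
byte 3: 00111101 XOR 10111110 = 10000011
byte 4: 00110000 XOR 01000110 = 01110110
byte 5: 01111000 XOR 11000111 = 10111111
byte 6: 00100000 XOR 10011011 = 10111011
byte 7: 01110100 XOR 01000001 = 00110101
byte 8: 01101000 XOR 00101001 = 01000001
byte 9: 01100101 XOR 10111110 = 11011011

[154, 3, 151, 131, 118, 191, 187, 53, 65, 219]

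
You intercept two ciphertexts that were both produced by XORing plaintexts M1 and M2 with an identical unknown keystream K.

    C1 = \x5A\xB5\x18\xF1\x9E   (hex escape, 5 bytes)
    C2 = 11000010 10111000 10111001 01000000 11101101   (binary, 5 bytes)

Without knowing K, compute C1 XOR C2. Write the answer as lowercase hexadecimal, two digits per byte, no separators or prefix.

980da1b173

C1 ⊕ C2 = (M1 ⊕ K) ⊕ (M2 ⊕ K) = M1 ⊕ M2 — the shared key cancels under XOR.
5a xor c2 = 98
b5 xor b8 = 0d
18 xor b9 = a1
f1 xor 40 = b1
9e xor ed = 73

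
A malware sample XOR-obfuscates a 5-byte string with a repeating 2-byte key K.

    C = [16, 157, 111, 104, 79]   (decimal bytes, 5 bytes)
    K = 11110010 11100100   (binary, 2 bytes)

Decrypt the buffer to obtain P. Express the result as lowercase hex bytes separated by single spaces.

e2 79 9d 8c bd

The 2-byte key repeats, so the effective keystream is f2 e4 f2 e4 f2.
byte 0:  16 ^ 242 = 226
byte 1: 157 ^ 228 = 121
byte 2: 111 ^ 242 = 157
byte 3: 104 ^ 228 = 140
byte 4:  79 ^ 242 = 189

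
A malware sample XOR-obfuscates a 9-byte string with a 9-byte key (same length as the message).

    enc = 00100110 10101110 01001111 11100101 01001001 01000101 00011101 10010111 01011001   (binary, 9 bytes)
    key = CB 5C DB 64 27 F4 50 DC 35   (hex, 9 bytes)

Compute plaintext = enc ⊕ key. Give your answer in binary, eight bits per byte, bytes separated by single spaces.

XOR is its own inverse, so applying the key byte-wise gives the result directly.
 38 ⊕ 203 = 237
174 ⊕  92 = 242
 79 ⊕ 219 = 148
229 ⊕ 100 = 129
 73 ⊕  39 = 110
 69 ⊕ 244 = 177
 29 ⊕  80 =  77
151 ⊕ 220 =  75
 89 ⊕  53 = 108

11101101 11110010 10010100 10000001 01101110 10110001 01001101 01001011 01101100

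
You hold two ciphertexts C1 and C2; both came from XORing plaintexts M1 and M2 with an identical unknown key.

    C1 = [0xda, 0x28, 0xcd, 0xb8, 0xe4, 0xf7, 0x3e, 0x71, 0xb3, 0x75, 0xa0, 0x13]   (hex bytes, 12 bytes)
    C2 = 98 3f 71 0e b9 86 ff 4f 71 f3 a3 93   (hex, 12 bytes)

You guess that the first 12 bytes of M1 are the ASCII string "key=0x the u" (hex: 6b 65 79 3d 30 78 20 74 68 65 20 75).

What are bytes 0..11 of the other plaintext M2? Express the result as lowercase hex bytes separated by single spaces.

First, C1 ⊕ C2 = (M1 ⊕ K) ⊕ (M2 ⊕ K) = M1 ⊕ M2, so the key drops out. Then M2 = (M1 ⊕ M2) ⊕ M1 over the first 12 bytes.
byte 0: (da ^ 98) ^ 6b = 42 ^ 6b = 29
byte 1: (28 ^ 3f) ^ 65 = 17 ^ 65 = 72
byte 2: (cd ^ 71) ^ 79 = bc ^ 79 = c5
byte 3: (b8 ^ 0e) ^ 3d = b6 ^ 3d = 8b
byte 4: (e4 ^ b9) ^ 30 = 5d ^ 30 = 6d
byte 5: (f7 ^ 86) ^ 78 = 71 ^ 78 = 09
byte 6: (3e ^ ff) ^ 20 = c1 ^ 20 = e1
byte 7: (71 ^ 4f) ^ 74 = 3e ^ 74 = 4a
byte 8: (b3 ^ 71) ^ 68 = c2 ^ 68 = aa
byte 9: (75 ^ f3) ^ 65 = 86 ^ 65 = e3
byte 10: (a0 ^ a3) ^ 20 = 03 ^ 20 = 23
byte 11: (13 ^ 93) ^ 75 = 80 ^ 75 = f5

29 72 c5 8b 6d 09 e1 4a aa e3 23 f5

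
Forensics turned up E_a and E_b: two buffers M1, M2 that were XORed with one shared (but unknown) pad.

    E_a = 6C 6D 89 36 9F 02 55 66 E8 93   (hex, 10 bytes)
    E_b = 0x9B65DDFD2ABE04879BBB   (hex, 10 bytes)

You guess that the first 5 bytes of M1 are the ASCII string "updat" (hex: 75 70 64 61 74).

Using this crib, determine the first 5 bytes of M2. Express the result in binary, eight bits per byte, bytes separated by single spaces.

First, E_a ⊕ E_b = (M1 ⊕ K) ⊕ (M2 ⊕ K) = M1 ⊕ M2, so the key drops out. Then M2 = (M1 ⊕ M2) ⊕ M1 over the first 5 bytes.
byte 0: (6c xor 9b) xor 75 = f7 xor 75 = 82
byte 1: (6d xor 65) xor 70 = 08 xor 70 = 78
byte 2: (89 xor dd) xor 64 = 54 xor 64 = 30
byte 3: (36 xor fd) xor 61 = cb xor 61 = aa
byte 4: (9f xor 2a) xor 74 = b5 xor 74 = c1

10000010 01111000 00110000 10101010 11000001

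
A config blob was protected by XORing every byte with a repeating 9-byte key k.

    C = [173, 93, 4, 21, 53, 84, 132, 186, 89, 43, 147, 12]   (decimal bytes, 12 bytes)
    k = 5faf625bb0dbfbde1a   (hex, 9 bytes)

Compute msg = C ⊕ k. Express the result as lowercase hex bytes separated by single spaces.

The 9-byte key repeats, so the effective keystream is 5f af 62 5b b0 db fb de 1a 5f af 62.
byte 0: ad XOR 5f = f2
byte 1: 5d XOR af = f2
byte 2: 04 XOR 62 = 66
byte 3: 15 XOR 5b = 4e
byte 4: 35 XOR b0 = 85
byte 5: 54 XOR db = 8f
byte 6: 84 XOR fb = 7f
byte 7: ba XOR de = 64
byte 8: 59 XOR 1a = 43
byte 9: 2b XOR 5f = 74
byte 10: 93 XOR af = 3c
byte 11: 0c XOR 62 = 6e

f2 f2 66 4e 85 8f 7f 64 43 74 3c 6e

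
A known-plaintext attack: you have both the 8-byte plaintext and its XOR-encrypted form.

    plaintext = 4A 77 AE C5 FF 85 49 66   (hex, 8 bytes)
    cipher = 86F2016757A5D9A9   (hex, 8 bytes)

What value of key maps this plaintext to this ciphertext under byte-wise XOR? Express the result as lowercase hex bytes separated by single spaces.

cc 85 af a2 a8 20 90 cf

Since cipher = plaintext ⊕ key, XORing both sides with plaintext gives key = plaintext ⊕ cipher.
4a xor 86 = cc
77 xor f2 = 85
ae xor 01 = af
c5 xor 67 = a2
ff xor 57 = a8
85 xor a5 = 20
49 xor d9 = 90
66 xor a9 = cf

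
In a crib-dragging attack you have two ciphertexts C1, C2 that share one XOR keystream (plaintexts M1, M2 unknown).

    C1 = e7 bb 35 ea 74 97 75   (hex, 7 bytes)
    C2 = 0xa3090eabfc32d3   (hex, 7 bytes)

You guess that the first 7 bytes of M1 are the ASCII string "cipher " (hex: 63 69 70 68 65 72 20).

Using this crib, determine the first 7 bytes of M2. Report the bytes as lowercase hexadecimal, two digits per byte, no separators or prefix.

27db4b29edd786

First, C1 ⊕ C2 = (M1 ⊕ K) ⊕ (M2 ⊕ K) = M1 ⊕ M2, so the key drops out. Then M2 = (M1 ⊕ M2) ⊕ M1 over the first 7 bytes.
byte 0: (e7 ⊕ a3) ⊕ 63 = 44 ⊕ 63 = 27
byte 1: (bb ⊕ 09) ⊕ 69 = b2 ⊕ 69 = db
byte 2: (35 ⊕ 0e) ⊕ 70 = 3b ⊕ 70 = 4b
byte 3: (ea ⊕ ab) ⊕ 68 = 41 ⊕ 68 = 29
byte 4: (74 ⊕ fc) ⊕ 65 = 88 ⊕ 65 = ed
byte 5: (97 ⊕ 32) ⊕ 72 = a5 ⊕ 72 = d7
byte 6: (75 ⊕ d3) ⊕ 20 = a6 ⊕ 20 = 86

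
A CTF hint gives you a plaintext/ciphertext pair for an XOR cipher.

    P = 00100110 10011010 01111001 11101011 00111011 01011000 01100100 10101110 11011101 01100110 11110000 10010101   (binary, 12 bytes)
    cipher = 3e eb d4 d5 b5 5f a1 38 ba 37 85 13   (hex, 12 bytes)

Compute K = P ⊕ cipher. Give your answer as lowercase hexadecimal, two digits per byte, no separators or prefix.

Since cipher = P ⊕ K, XORing both sides with P gives K = P ⊕ cipher.
 38 xor  62 =  24
154 xor 235 = 113
121 xor 212 = 173
235 xor 213 =  62
 59 xor 181 = 142
 88 xor  95 =   7
100 xor 161 = 197
174 xor  56 = 150
221 xor 186 = 103
102 xor  55 =  81
240 xor 133 = 117
149 xor  19 = 134

1871ad3e8e07c59667517586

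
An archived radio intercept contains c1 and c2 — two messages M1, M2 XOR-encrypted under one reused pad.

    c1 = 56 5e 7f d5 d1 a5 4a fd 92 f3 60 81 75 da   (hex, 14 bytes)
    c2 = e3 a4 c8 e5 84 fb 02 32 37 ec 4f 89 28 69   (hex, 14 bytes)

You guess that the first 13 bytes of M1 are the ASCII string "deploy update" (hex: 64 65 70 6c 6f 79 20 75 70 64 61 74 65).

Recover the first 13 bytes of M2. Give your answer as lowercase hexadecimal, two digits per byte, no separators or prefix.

d19fc75c3a2768bad57b4e7c38

First, c1 ⊕ c2 = (M1 ⊕ K) ⊕ (M2 ⊕ K) = M1 ⊕ M2, so the key drops out. Then M2 = (M1 ⊕ M2) ⊕ M1 over the first 13 bytes.
byte 0: (56 xor e3) xor 64 = b5 xor 64 = d1
byte 1: (5e xor a4) xor 65 = fa xor 65 = 9f
byte 2: (7f xor c8) xor 70 = b7 xor 70 = c7
byte 3: (d5 xor e5) xor 6c = 30 xor 6c = 5c
byte 4: (d1 xor 84) xor 6f = 55 xor 6f = 3a
byte 5: (a5 xor fb) xor 79 = 5e xor 79 = 27
byte 6: (4a xor 02) xor 20 = 48 xor 20 = 68
byte 7: (fd xor 32) xor 75 = cf xor 75 = ba
byte 8: (92 xor 37) xor 70 = a5 xor 70 = d5
byte 9: (f3 xor ec) xor 64 = 1f xor 64 = 7b
byte 10: (60 xor 4f) xor 61 = 2f xor 61 = 4e
byte 11: (81 xor 89) xor 74 = 08 xor 74 = 7c
byte 12: (75 xor 28) xor 65 = 5d xor 65 = 38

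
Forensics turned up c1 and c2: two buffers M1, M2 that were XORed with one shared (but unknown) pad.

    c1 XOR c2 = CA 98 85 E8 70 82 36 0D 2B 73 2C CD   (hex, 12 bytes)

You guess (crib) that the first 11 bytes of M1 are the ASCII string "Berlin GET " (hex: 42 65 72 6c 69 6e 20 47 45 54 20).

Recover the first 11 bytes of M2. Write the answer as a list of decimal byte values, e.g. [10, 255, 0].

[136, 253, 247, 132, 25, 236, 22, 74, 110, 39, 12]

Since c1 ⊕ c2 = M1 ⊕ M2, XORing with the guessed M1 bytes yields the corresponding M2 bytes: M2 = (c1 ⊕ c2) ⊕ M1.
11001010 ⊕ 01000010 = 10001000
10011000 ⊕ 01100101 = 11111101
10000101 ⊕ 01110010 = 11110111
11101000 ⊕ 01101100 = 10000100
01110000 ⊕ 01101001 = 00011001
10000010 ⊕ 01101110 = 11101100
00110110 ⊕ 00100000 = 00010110
00001101 ⊕ 01000111 = 01001010
00101011 ⊕ 01000101 = 01101110
01110011 ⊕ 01010100 = 00100111
00101100 ⊕ 00100000 = 00001100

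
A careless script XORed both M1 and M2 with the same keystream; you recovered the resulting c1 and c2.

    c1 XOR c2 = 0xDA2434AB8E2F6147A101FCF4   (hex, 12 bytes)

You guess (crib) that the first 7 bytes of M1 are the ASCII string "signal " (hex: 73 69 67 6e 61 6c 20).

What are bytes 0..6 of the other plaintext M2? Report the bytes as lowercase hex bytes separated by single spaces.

Since c1 ⊕ c2 = M1 ⊕ M2, XORing with the guessed M1 bytes yields the corresponding M2 bytes: M2 = (c1 ⊕ c2) ⊕ M1.
byte 0: da ^ 73 = a9
byte 1: 24 ^ 69 = 4d
byte 2: 34 ^ 67 = 53
byte 3: ab ^ 6e = c5
byte 4: 8e ^ 61 = ef
byte 5: 2f ^ 6c = 43
byte 6: 61 ^ 20 = 41

a9 4d 53 c5 ef 43 41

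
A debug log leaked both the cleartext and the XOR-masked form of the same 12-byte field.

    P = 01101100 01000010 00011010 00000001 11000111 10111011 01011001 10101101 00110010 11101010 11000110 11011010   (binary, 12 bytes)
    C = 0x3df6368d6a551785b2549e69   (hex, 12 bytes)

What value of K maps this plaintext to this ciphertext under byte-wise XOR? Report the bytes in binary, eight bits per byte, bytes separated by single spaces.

01010001 10110100 00101100 10001100 10101101 11101110 01001110 00101000 10000000 10111110 01011000 10110011

Since C = P ⊕ K, XORing both sides with P gives K = P ⊕ C.
108 xor  61 =  81
 66 xor 246 = 180
 26 xor  54 =  44
  1 xor 141 = 140
199 xor 106 = 173
187 xor  85 = 238
 89 xor  23 =  78
173 xor 133 =  40
 50 xor 178 = 128
234 xor  84 = 190
198 xor 158 =  88
218 xor 105 = 179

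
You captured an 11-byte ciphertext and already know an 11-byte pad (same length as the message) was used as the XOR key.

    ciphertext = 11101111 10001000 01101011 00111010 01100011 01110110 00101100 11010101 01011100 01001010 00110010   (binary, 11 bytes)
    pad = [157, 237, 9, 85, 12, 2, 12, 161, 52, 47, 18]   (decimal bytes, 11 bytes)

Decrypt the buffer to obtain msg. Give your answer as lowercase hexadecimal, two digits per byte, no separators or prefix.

7265626f6f742074686520

XOR is its own inverse, so applying the key byte-wise gives the result directly.
byte 0: ef xor 9d = 72
byte 1: 88 xor ed = 65
byte 2: 6b xor 09 = 62
byte 3: 3a xor 55 = 6f
byte 4: 63 xor 0c = 6f
byte 5: 76 xor 02 = 74
byte 6: 2c xor 0c = 20
byte 7: d5 xor a1 = 74
byte 8: 5c xor 34 = 68
byte 9: 4a xor 2f = 65
byte 10: 32 xor 12 = 20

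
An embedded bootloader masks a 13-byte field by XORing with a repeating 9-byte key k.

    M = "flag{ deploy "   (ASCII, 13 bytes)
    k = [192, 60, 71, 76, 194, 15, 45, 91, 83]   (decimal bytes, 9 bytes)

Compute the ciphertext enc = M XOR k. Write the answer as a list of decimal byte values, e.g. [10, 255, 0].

The 9-byte key repeats, so the effective keystream is c0 3c 47 4c c2 0f 2d 5b 53 c0 3c 47 4c.
byte 0: 01100110 xor 11000000 = 10100110
byte 1: 01101100 xor 00111100 = 01010000
byte 2: 01100001 xor 01000111 = 00100110
byte 3: 01100111 xor 01001100 = 00101011
byte 4: 01111011 xor 11000010 = 10111001
byte 5: 00100000 xor 00001111 = 00101111
byte 6: 01100100 xor 00101101 = 01001001
byte 7: 01100101 xor 01011011 = 00111110
byte 8: 01110000 xor 01010011 = 00100011
byte 9: 01101100 xor 11000000 = 10101100
byte 10: 01101111 xor 00111100 = 01010011
byte 11: 01111001 xor 01000111 = 00111110
byte 12: 00100000 xor 01001100 = 01101100

[166, 80, 38, 43, 185, 47, 73, 62, 35, 172, 83, 62, 108]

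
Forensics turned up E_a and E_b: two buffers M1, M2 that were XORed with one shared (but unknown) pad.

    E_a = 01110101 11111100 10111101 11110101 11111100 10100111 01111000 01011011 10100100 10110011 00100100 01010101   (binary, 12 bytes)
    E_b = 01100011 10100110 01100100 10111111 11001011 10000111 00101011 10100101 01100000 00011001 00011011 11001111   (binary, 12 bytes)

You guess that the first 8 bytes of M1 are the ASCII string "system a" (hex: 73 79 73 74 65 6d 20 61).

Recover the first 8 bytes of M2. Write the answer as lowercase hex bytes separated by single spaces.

First, E_a ⊕ E_b = (M1 ⊕ K) ⊕ (M2 ⊕ K) = M1 ⊕ M2, so the key drops out. Then M2 = (M1 ⊕ M2) ⊕ M1 over the first 8 bytes.
byte 0: (75 xor 63) xor 73 = 16 xor 73 = 65
byte 1: (fc xor a6) xor 79 = 5a xor 79 = 23
byte 2: (bd xor 64) xor 73 = d9 xor 73 = aa
byte 3: (f5 xor bf) xor 74 = 4a xor 74 = 3e
byte 4: (fc xor cb) xor 65 = 37 xor 65 = 52
byte 5: (a7 xor 87) xor 6d = 20 xor 6d = 4d
byte 6: (78 xor 2b) xor 20 = 53 xor 20 = 73
byte 7: (5b xor a5) xor 61 = fe xor 61 = 9f

65 23 aa 3e 52 4d 73 9f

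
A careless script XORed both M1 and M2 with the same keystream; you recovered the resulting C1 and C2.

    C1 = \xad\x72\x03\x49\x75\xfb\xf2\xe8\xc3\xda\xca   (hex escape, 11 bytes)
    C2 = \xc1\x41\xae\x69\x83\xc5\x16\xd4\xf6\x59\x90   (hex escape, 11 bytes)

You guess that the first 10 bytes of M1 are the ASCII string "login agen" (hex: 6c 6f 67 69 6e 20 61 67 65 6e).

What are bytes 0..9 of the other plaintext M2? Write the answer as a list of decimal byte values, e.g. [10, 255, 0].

[0, 92, 202, 73, 152, 30, 133, 91, 80, 237]

First, C1 ⊕ C2 = (M1 ⊕ K) ⊕ (M2 ⊕ K) = M1 ⊕ M2, so the key drops out. Then M2 = (M1 ⊕ M2) ⊕ M1 over the first 10 bytes.
byte 0: (ad xor c1) xor 6c = 6c xor 6c = 00
byte 1: (72 xor 41) xor 6f = 33 xor 6f = 5c
byte 2: (03 xor ae) xor 67 = ad xor 67 = ca
byte 3: (49 xor 69) xor 69 = 20 xor 69 = 49
byte 4: (75 xor 83) xor 6e = f6 xor 6e = 98
byte 5: (fb xor c5) xor 20 = 3e xor 20 = 1e
byte 6: (f2 xor 16) xor 61 = e4 xor 61 = 85
byte 7: (e8 xor d4) xor 67 = 3c xor 67 = 5b
byte 8: (c3 xor f6) xor 65 = 35 xor 65 = 50
byte 9: (da xor 59) xor 6e = 83 xor 6e = ed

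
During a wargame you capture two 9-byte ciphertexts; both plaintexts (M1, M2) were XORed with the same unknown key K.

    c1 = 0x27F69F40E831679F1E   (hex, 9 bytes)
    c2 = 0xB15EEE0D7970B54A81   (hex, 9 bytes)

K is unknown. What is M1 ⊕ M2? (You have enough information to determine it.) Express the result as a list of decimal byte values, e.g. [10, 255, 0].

c1 ⊕ c2 = (M1 ⊕ K) ⊕ (M2 ⊕ K) = M1 ⊕ M2 — the shared key cancels under XOR.
byte 0:  39 xor 177 = 150
byte 1: 246 xor  94 = 168
byte 2: 159 xor 238 = 113
byte 3:  64 xor  13 =  77
byte 4: 232 xor 121 = 145
byte 5:  49 xor 112 =  65
byte 6: 103 xor 181 = 210
byte 7: 159 xor  74 = 213
byte 8:  30 xor 129 = 159

[150, 168, 113, 77, 145, 65, 210, 213, 159]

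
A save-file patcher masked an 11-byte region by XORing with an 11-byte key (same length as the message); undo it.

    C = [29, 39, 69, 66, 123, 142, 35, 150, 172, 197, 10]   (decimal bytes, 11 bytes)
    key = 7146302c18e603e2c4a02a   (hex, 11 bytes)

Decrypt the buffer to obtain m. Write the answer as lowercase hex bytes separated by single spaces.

 29 ⊕ 113 = 108
 39 ⊕  70 =  97
 69 ⊕  48 = 117
 66 ⊕  44 = 110
123 ⊕  24 =  99
142 ⊕ 230 = 104
 35 ⊕   3 =  32
150 ⊕ 226 = 116
172 ⊕ 196 = 104
197 ⊕ 160 = 101
 10 ⊕  42 =  32

6c 61 75 6e 63 68 20 74 68 65 20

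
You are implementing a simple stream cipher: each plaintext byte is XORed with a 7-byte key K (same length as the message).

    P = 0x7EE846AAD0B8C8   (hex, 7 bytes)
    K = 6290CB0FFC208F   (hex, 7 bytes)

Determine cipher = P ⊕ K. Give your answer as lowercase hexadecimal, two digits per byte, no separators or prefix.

byte 0: 7e xor 62 = 1c
byte 1: e8 xor 90 = 78
byte 2: 46 xor cb = 8d
byte 3: aa xor 0f = a5
byte 4: d0 xor fc = 2c
byte 5: b8 xor 20 = 98
byte 6: c8 xor 8f = 47

1c788da52c9847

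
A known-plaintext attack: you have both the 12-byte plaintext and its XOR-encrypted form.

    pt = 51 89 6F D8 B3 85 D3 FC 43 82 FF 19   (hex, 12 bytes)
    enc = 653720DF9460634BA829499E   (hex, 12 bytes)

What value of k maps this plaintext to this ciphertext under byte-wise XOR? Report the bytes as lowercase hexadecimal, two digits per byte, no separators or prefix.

Since enc = pt ⊕ k, XORing both sides with pt gives k = pt ⊕ enc.
51 ^ 65 = 34
89 ^ 37 = be
6f ^ 20 = 4f
d8 ^ df = 07
b3 ^ 94 = 27
85 ^ 60 = e5
d3 ^ 63 = b0
fc ^ 4b = b7
43 ^ a8 = eb
82 ^ 29 = ab
ff ^ 49 = b6
19 ^ 9e = 87

34be4f0727e5b0b7ebabb687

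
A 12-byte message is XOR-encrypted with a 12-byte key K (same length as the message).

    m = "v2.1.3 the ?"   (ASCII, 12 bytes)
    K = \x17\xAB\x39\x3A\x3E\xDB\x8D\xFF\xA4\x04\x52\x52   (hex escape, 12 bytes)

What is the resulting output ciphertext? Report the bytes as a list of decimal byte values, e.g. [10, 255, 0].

[97, 153, 23, 11, 16, 232, 173, 139, 204, 97, 114, 109]

byte 0: 118 xor  23 =  97
byte 1:  50 xor 171 = 153
byte 2:  46 xor  57 =  23
byte 3:  49 xor  58 =  11
byte 4:  46 xor  62 =  16
byte 5:  51 xor 219 = 232
byte 6:  32 xor 141 = 173
byte 7: 116 xor 255 = 139
byte 8: 104 xor 164 = 204
byte 9: 101 xor   4 =  97
byte 10:  32 xor  82 = 114
byte 11:  63 xor  82 = 109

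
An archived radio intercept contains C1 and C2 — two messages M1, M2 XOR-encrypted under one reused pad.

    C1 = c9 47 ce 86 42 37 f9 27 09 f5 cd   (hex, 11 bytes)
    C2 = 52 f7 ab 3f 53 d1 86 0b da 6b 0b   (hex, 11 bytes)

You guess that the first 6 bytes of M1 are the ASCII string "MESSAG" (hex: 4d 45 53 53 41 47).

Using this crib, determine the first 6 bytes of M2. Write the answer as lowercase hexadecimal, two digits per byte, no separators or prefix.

d6f536ea50a1

First, C1 ⊕ C2 = (M1 ⊕ K) ⊕ (M2 ⊕ K) = M1 ⊕ M2, so the key drops out. Then M2 = (M1 ⊕ M2) ⊕ M1 over the first 6 bytes.
byte 0: (c9 ^ 52) ^ 4d = 9b ^ 4d = d6
byte 1: (47 ^ f7) ^ 45 = b0 ^ 45 = f5
byte 2: (ce ^ ab) ^ 53 = 65 ^ 53 = 36
byte 3: (86 ^ 3f) ^ 53 = b9 ^ 53 = ea
byte 4: (42 ^ 53) ^ 41 = 11 ^ 41 = 50
byte 5: (37 ^ d1) ^ 47 = e6 ^ 47 = a1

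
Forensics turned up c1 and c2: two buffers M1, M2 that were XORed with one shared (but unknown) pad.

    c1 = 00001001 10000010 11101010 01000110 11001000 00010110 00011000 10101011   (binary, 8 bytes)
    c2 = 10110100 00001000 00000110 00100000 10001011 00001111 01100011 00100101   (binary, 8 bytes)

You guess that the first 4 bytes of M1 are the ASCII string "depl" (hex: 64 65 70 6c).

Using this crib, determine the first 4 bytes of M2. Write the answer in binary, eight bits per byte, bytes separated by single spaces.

11011001 11101111 10011100 00001010

First, c1 ⊕ c2 = (M1 ⊕ K) ⊕ (M2 ⊕ K) = M1 ⊕ M2, so the key drops out. Then M2 = (M1 ⊕ M2) ⊕ M1 over the first 4 bytes.
byte 0: (09 ^ b4) ^ 64 = bd ^ 64 = d9
byte 1: (82 ^ 08) ^ 65 = 8a ^ 65 = ef
byte 2: (ea ^ 06) ^ 70 = ec ^ 70 = 9c
byte 3: (46 ^ 20) ^ 6c = 66 ^ 6c = 0a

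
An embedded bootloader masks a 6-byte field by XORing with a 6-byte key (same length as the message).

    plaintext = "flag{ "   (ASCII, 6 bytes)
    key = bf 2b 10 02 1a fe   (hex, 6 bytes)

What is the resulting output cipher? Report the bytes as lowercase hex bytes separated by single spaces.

XOR is its own inverse, so applying the key byte-wise gives the result directly.
byte 0: 01100110 XOR 10111111 = 11011001
byte 1: 01101100 XOR 00101011 = 01000111
byte 2: 01100001 XOR 00010000 = 01110001
byte 3: 01100111 XOR 00000010 = 01100101
byte 4: 01111011 XOR 00011010 = 01100001
byte 5: 00100000 XOR 11111110 = 11011110

d9 47 71 65 61 de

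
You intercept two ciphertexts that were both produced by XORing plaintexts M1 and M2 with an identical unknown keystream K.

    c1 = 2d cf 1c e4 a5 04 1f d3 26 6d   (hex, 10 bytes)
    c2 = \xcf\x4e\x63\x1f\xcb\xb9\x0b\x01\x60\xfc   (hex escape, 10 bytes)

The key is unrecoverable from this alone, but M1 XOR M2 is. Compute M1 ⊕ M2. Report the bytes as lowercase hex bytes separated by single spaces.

c1 ⊕ c2 = (M1 ⊕ K) ⊕ (M2 ⊕ K) = M1 ⊕ M2 — the shared key cancels under XOR.
2d xor cf = e2
cf xor 4e = 81
1c xor 63 = 7f
e4 xor 1f = fb
a5 xor cb = 6e
04 xor b9 = bd
1f xor 0b = 14
d3 xor 01 = d2
26 xor 60 = 46
6d xor fc = 91

e2 81 7f fb 6e bd 14 d2 46 91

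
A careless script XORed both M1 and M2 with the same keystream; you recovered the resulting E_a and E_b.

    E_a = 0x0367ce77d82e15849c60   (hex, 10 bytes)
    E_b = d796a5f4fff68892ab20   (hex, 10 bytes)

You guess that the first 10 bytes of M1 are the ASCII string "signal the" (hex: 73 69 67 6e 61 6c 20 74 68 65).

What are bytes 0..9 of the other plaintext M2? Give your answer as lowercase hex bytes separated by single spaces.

a7 98 0c ed 46 b4 bd 62 5f 25

First, E_a ⊕ E_b = (M1 ⊕ K) ⊕ (M2 ⊕ K) = M1 ⊕ M2, so the key drops out. Then M2 = (M1 ⊕ M2) ⊕ M1 over the first 10 bytes.
byte 0: (03 ^ d7) ^ 73 = d4 ^ 73 = a7
byte 1: (67 ^ 96) ^ 69 = f1 ^ 69 = 98
byte 2: (ce ^ a5) ^ 67 = 6b ^ 67 = 0c
byte 3: (77 ^ f4) ^ 6e = 83 ^ 6e = ed
byte 4: (d8 ^ ff) ^ 61 = 27 ^ 61 = 46
byte 5: (2e ^ f6) ^ 6c = d8 ^ 6c = b4
byte 6: (15 ^ 88) ^ 20 = 9d ^ 20 = bd
byte 7: (84 ^ 92) ^ 74 = 16 ^ 74 = 62
byte 8: (9c ^ ab) ^ 68 = 37 ^ 68 = 5f
byte 9: (60 ^ 20) ^ 65 = 40 ^ 65 = 25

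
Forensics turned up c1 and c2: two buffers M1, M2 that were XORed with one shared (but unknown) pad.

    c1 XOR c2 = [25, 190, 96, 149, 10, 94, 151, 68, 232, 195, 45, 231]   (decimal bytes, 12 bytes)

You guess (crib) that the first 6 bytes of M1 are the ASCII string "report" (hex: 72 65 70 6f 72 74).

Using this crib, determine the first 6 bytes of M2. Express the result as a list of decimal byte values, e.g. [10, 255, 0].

Since c1 ⊕ c2 = M1 ⊕ M2, XORing with the guessed M1 bytes yields the corresponding M2 bytes: M2 = (c1 ⊕ c2) ⊕ M1.
byte 0:  25 ⊕ 114 = 107
byte 1: 190 ⊕ 101 = 219
byte 2:  96 ⊕ 112 =  16
byte 3: 149 ⊕ 111 = 250
byte 4:  10 ⊕ 114 = 120
byte 5:  94 ⊕ 116 =  42

[107, 219, 16, 250, 120, 42]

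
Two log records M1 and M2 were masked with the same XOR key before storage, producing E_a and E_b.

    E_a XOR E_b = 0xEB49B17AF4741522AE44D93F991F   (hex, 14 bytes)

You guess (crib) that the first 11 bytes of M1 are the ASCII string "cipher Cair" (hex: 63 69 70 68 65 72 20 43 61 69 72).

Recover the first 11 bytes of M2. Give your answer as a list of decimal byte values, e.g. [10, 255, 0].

Since E_a ⊕ E_b = M1 ⊕ M2, XORing with the guessed M1 bytes yields the corresponding M2 bytes: M2 = (E_a ⊕ E_b) ⊕ M1.
byte 0: eb ^ 63 = 88
byte 1: 49 ^ 69 = 20
byte 2: b1 ^ 70 = c1
byte 3: 7a ^ 68 = 12
byte 4: f4 ^ 65 = 91
byte 5: 74 ^ 72 = 06
byte 6: 15 ^ 20 = 35
byte 7: 22 ^ 43 = 61
byte 8: ae ^ 61 = cf
byte 9: 44 ^ 69 = 2d
byte 10: d9 ^ 72 = ab

[136, 32, 193, 18, 145, 6, 53, 97, 207, 45, 171]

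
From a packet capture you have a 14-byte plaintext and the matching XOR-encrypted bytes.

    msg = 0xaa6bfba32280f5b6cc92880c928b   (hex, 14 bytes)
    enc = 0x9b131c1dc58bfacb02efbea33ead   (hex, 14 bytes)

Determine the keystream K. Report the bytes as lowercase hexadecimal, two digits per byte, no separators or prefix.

Since enc = msg ⊕ K, XORing both sides with msg gives K = msg ⊕ enc.
170 ^ 155 =  49
107 ^  19 = 120
251 ^  28 = 231
163 ^  29 = 190
 34 ^ 197 = 231
128 ^ 139 =  11
245 ^ 250 =  15
182 ^ 203 = 125
204 ^   2 = 206
146 ^ 239 = 125
136 ^ 190 =  54
 12 ^ 163 = 175
146 ^  62 = 172
139 ^ 173 =  38

3178e7bee70b0f7dce7d36afac26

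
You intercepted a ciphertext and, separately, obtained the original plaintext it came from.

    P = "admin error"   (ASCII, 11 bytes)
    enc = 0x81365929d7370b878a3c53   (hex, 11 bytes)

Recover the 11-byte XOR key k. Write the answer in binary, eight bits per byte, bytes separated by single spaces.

Since enc = P ⊕ k, XORing both sides with P gives k = P ⊕ enc.
61 XOR 81 = e0
64 XOR 36 = 52
6d XOR 59 = 34
69 XOR 29 = 40
6e XOR d7 = b9
20 XOR 37 = 17
65 XOR 0b = 6e
72 XOR 87 = f5
72 XOR 8a = f8
6f XOR 3c = 53
72 XOR 53 = 21

11100000 01010010 00110100 01000000 10111001 00010111 01101110 11110101 11111000 01010011 00100001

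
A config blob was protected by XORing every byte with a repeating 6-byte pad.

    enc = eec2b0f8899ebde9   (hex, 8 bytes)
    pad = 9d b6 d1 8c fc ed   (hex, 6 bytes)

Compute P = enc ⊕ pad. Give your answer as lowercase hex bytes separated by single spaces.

The 6-byte key repeats, so the effective keystream is 9d b6 d1 8c fc ed 9d b6.
byte 0: 11101110 ^ 10011101 = 01110011
byte 1: 11000010 ^ 10110110 = 01110100
byte 2: 10110000 ^ 11010001 = 01100001
byte 3: 11111000 ^ 10001100 = 01110100
byte 4: 10001001 ^ 11111100 = 01110101
byte 5: 10011110 ^ 11101101 = 01110011
byte 6: 10111101 ^ 10011101 = 00100000
byte 7: 11101001 ^ 10110110 = 01011111

73 74 61 74 75 73 20 5f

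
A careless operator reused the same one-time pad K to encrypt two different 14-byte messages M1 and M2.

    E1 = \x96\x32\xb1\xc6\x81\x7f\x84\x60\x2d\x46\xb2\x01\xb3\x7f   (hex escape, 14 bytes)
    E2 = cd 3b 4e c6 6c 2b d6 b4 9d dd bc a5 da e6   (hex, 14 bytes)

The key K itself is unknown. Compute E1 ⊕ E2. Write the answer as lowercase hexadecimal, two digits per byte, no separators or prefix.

E1 ⊕ E2 = (M1 ⊕ K) ⊕ (M2 ⊕ K) = M1 ⊕ M2 — the shared key cancels under XOR.
96 ⊕ cd = 5b
32 ⊕ 3b = 09
b1 ⊕ 4e = ff
c6 ⊕ c6 = 00
81 ⊕ 6c = ed
7f ⊕ 2b = 54
84 ⊕ d6 = 52
60 ⊕ b4 = d4
2d ⊕ 9d = b0
46 ⊕ dd = 9b
b2 ⊕ bc = 0e
01 ⊕ a5 = a4
b3 ⊕ da = 69
7f ⊕ e6 = 99

5b09ff00ed5452d4b09b0ea46999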